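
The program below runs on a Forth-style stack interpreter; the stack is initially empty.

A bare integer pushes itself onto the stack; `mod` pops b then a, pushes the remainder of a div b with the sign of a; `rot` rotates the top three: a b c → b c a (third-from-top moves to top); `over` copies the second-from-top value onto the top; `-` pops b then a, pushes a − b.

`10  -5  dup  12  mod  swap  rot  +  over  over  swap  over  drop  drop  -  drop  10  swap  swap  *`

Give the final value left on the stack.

-50

10   -> 10
-5   -> 10 -5
dup  -> 10 -5 -5
12   -> 10 -5 -5 12
mod  -> 10 -5 -5
swap -> 10 -5 -5
rot  -> -5 -5 10
+    -> -5 5
over -> -5 5 -5
over -> -5 5 -5 5
swap -> -5 5 5 -5
over -> -5 5 5 -5 5
drop -> -5 5 5 -5
drop -> -5 5 5
-    -> -5 0
drop -> -5
10   -> -5 10
swap -> 10 -5
swap -> -5 10
*    -> -50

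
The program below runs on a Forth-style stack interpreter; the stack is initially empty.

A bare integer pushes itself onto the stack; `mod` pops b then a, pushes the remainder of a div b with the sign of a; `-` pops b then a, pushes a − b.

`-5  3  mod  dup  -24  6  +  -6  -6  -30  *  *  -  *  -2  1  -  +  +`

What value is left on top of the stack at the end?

-5  -> -5
3   -> -5 3
mod -> -2
dup -> -2 -2
-24 -> -2 -2 -24
6   -> -2 -2 -24 6
+   -> -2 -2 -18
-6  -> -2 -2 -18 -6
-6  -> -2 -2 -18 -6 -6
-30 -> -2 -2 -18 -6 -6 -30
*   -> -2 -2 -18 -6 180
*   -> -2 -2 -18 -1080
-   -> -2 -2 1062
*   -> -2 -2124
-2  -> -2 -2124 -2
1   -> -2 -2124 -2 1
-   -> -2 -2124 -3
+   -> -2 -2127
+   -> -2129

-2129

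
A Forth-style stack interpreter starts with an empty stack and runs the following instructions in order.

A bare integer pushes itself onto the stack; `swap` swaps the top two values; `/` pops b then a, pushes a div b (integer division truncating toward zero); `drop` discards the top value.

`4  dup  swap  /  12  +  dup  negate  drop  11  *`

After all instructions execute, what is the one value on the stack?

4      → [4]
dup    → [4, 4]
swap   → [4, 4]
/      → [1]
12     → [1, 12]
+      → [13]
dup    → [13, 13]
negate → [13, -13]
drop   → [13]
11     → [13, 11]
*      → [143]

143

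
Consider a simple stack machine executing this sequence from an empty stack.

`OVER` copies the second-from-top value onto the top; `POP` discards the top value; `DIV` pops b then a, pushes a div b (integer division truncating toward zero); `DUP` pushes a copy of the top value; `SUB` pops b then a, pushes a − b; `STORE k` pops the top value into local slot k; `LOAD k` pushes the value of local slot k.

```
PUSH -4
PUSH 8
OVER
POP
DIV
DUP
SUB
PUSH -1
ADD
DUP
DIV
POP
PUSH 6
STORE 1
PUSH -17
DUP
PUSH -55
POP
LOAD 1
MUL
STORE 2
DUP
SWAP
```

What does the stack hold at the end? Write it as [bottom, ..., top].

PUSH -4  -> -4
PUSH 8   -> -4 8
OVER     -> -4 8 -4
POP      -> -4 8
DIV      -> 0
DUP      -> 0 0
SUB      -> 0
PUSH -1  -> 0 -1
ADD      -> -1
DUP      -> -1 -1
DIV      -> 1
POP      -> (empty)
PUSH 6   -> 6
STORE 1  -> (empty)
PUSH -17 -> -17
DUP      -> -17 -17
PUSH -55 -> -17 -17 -55
POP      -> -17 -17
LOAD 1   -> -17 -17 6
MUL      -> -17 -102
STORE 2  -> -17
DUP      -> -17 -17
SWAP     -> -17 -17

[-17, -17]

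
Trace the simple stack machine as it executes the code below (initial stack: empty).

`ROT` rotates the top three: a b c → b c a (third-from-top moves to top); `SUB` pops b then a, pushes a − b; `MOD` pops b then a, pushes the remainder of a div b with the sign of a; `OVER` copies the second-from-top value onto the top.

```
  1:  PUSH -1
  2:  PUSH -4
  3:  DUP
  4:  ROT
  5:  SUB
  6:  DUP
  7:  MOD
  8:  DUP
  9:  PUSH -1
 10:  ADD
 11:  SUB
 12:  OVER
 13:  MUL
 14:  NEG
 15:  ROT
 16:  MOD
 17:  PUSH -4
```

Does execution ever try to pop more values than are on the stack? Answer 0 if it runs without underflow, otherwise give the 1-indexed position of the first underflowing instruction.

PUSH -1  [-1]
PUSH -4  [-1, -4]
DUP      [-1, -4, -4]
ROT      [-4, -4, -1]
SUB      [-4, -3]
DUP      [-4, -3, -3]
MOD      [-4, 0]
DUP      [-4, 0, 0]
PUSH -1  [-4, 0, 0, -1]
ADD      [-4, 0, -1]
SUB      [-4, 1]
OVER     [-4, 1, -4]
MUL      [-4, -4]
NEG      [-4, 4]
ROT  — needs 3 operands, stack has 2 → underflow

15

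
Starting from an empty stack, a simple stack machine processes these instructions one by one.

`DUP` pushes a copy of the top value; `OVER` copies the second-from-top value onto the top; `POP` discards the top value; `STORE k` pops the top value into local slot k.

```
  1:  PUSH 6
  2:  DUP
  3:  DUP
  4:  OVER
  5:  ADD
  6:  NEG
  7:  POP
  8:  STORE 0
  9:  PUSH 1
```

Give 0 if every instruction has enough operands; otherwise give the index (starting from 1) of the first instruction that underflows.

PUSH 6  → [6]
DUP     → [6, 6]
DUP     → [6, 6, 6]
OVER    → [6, 6, 6, 6]
ADD     → [6, 6, 12]
NEG     → [6, 6, -12]
POP     → [6, 6]
STORE 0 → [6]
PUSH 1  → [6, 1]

0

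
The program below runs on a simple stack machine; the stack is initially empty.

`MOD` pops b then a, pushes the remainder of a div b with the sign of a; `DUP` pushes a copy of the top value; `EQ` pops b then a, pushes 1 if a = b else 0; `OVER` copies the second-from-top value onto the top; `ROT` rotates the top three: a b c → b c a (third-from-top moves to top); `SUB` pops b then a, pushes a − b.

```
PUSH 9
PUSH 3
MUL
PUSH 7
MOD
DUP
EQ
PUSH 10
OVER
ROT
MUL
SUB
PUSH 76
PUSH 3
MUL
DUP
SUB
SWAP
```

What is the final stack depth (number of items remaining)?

2

PUSH 9  -> 9
PUSH 3  -> 9 3
MUL     -> 27
PUSH 7  -> 27 7
MOD     -> 6
DUP     -> 6 6
EQ      -> 1
PUSH 10 -> 1 10
OVER    -> 1 10 1
ROT     -> 10 1 1
MUL     -> 10 1
SUB     -> 9
PUSH 76 -> 9 76
PUSH 3  -> 9 76 3
MUL     -> 9 228
DUP     -> 9 228 228
SUB     -> 9 0
SWAP    -> 0 9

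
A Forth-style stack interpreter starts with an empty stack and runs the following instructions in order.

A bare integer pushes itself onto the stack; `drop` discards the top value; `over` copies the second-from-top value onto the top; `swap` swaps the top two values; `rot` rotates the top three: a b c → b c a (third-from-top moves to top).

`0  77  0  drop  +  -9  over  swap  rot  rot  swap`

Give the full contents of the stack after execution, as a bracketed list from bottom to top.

0    -> [0]
77   -> [0, 77]
0    -> [0, 77, 0]
drop -> [0, 77]
+    -> [77]
-9   -> [77, -9]
over -> [77, -9, 77]
swap -> [77, 77, -9]
rot  -> [77, -9, 77]
rot  -> [-9, 77, 77]
swap -> [-9, 77, 77]

[-9, 77, 77]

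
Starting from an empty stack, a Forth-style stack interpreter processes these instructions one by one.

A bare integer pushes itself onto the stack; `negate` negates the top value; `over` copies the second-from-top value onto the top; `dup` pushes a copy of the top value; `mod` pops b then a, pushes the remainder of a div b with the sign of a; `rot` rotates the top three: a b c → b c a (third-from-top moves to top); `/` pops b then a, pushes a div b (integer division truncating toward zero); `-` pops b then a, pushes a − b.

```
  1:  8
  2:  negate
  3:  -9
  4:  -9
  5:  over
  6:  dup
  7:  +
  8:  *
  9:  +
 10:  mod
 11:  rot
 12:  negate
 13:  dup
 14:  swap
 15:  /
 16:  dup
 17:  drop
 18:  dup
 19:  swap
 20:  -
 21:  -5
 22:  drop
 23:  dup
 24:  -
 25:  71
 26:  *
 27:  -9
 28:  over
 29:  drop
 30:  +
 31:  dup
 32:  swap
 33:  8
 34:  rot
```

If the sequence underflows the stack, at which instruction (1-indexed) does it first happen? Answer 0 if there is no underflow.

8      → 8
negate → -8
-9     → -8 -9
-9     → -8 -9 -9
over   → -8 -9 -9 -9
dup    → -8 -9 -9 -9 -9
+      → -8 -9 -9 -18
*      → -8 -9 162
+      → -8 153
mod    → -8
rot  — needs 3 operands, stack has 1 → underflow

11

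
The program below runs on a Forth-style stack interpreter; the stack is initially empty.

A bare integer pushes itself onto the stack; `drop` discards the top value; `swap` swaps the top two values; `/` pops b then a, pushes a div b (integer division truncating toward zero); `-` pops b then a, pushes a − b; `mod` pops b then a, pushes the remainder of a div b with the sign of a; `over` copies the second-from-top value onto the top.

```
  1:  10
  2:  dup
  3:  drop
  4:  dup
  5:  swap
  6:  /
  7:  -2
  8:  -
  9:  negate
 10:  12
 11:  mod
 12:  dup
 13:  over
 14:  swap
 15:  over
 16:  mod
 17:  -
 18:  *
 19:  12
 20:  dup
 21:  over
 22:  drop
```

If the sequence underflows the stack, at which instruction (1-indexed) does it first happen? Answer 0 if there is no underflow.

0

10     → 10
dup    → 10 10
drop   → 10
dup    → 10 10
swap   → 10 10
/      → 1
-2     → 1 -2
-      → 3
negate → -3
12     → -3 12
mod    → -3
dup    → -3 -3
over   → -3 -3 -3
swap   → -3 -3 -3
over   → -3 -3 -3 -3
mod    → -3 -3 0
-      → -3 -3
*      → 9
12     → 9 12
dup    → 9 12 12
over   → 9 12 12 12
drop   → 9 12 12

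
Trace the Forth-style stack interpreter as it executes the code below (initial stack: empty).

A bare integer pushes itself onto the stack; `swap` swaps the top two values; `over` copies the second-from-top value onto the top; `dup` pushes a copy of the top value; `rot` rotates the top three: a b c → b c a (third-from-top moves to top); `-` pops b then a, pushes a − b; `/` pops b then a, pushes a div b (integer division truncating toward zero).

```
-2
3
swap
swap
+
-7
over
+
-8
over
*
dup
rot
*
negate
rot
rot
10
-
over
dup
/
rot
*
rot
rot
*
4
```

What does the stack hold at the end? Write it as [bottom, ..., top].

[1, 10944, 4]

-2      -2
3       -2 3
swap    3 -2
swap    -2 3
+       1
-7      1 -7
over    1 -7 1
+       1 -6
-8      1 -6 -8
over    1 -6 -8 -6
*       1 -6 48
dup     1 -6 48 48
rot     1 48 48 -6
*       1 48 -288
negate  1 48 288
rot     48 288 1
rot     288 1 48
10      288 1 48 10
-       288 1 38
over    288 1 38 1
dup     288 1 38 1 1
/       288 1 38 1
rot     288 38 1 1
*       288 38 1
rot     38 1 288
rot     1 288 38
*       1 10944
4       1 10944 4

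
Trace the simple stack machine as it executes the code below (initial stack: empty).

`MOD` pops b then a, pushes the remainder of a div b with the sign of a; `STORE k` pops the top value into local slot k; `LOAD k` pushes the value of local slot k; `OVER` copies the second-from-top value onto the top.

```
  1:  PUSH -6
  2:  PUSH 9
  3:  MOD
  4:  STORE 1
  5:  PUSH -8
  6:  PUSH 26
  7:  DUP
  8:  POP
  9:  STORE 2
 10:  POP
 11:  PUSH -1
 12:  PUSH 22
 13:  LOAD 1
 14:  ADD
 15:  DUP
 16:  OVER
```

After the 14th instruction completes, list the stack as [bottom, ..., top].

[-1, 16]

PUSH -6 → [-6]
PUSH 9  → [-6, 9]
MOD     → [-6]
STORE 1 → []
PUSH -8 → [-8]
PUSH 26 → [-8, 26]
DUP     → [-8, 26, 26]
POP     → [-8, 26]
STORE 2 → [-8]
POP     → []
PUSH -1 → [-1]
PUSH 22 → [-1, 22]
LOAD 1  → [-1, 22, -6]
ADD     → [-1, 16]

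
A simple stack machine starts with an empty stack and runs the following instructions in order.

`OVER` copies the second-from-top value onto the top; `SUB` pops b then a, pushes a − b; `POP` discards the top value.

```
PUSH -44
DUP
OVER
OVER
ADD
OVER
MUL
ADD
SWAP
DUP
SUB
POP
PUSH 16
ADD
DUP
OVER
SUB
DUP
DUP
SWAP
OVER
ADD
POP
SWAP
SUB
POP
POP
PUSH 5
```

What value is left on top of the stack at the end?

5

PUSH -44 -> -44
DUP      -> -44 -44
OVER     -> -44 -44 -44
OVER     -> -44 -44 -44 -44
ADD      -> -44 -44 -88
OVER     -> -44 -44 -88 -44
MUL      -> -44 -44 3872
ADD      -> -44 3828
SWAP     -> 3828 -44
DUP      -> 3828 -44 -44
SUB      -> 3828 0
POP      -> 3828
PUSH 16  -> 3828 16
ADD      -> 3844
DUP      -> 3844 3844
OVER     -> 3844 3844 3844
SUB      -> 3844 0
DUP      -> 3844 0 0
DUP      -> 3844 0 0 0
SWAP     -> 3844 0 0 0
OVER     -> 3844 0 0 0 0
ADD      -> 3844 0 0 0
POP      -> 3844 0 0
SWAP     -> 3844 0 0
SUB      -> 3844 0
POP      -> 3844
POP      -> (empty)
PUSH 5   -> 5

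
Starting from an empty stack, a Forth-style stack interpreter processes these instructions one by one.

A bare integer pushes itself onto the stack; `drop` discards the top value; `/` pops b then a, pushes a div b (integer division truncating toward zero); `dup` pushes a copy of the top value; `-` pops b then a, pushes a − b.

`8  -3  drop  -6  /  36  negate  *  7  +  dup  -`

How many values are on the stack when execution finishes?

8      -> [8]
-3     -> [8, -3]
drop   -> [8]
-6     -> [8, -6]
/      -> [-1]
36     -> [-1, 36]
negate -> [-1, -36]
*      -> [36]
7      -> [36, 7]
+      -> [43]
dup    -> [43, 43]
-      -> [0]

1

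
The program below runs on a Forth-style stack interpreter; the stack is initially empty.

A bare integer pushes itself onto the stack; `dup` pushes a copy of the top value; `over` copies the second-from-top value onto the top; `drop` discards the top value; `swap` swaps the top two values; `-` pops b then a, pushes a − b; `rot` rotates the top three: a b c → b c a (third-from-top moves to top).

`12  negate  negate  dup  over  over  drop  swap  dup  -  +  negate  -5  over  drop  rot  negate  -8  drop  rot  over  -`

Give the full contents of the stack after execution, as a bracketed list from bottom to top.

12     : 12
negate : -12
negate : 12
dup    : 12 12
over   : 12 12 12
over   : 12 12 12 12
drop   : 12 12 12
swap   : 12 12 12
dup    : 12 12 12 12
-      : 12 12 0
+      : 12 12
negate : 12 -12
-5     : 12 -12 -5
over   : 12 -12 -5 -12
drop   : 12 -12 -5
rot    : -12 -5 12
negate : -12 -5 -12
-8     : -12 -5 -12 -8
drop   : -12 -5 -12
rot    : -5 -12 -12
over   : -5 -12 -12 -12
-      : -5 -12 0

[-5, -12, 0]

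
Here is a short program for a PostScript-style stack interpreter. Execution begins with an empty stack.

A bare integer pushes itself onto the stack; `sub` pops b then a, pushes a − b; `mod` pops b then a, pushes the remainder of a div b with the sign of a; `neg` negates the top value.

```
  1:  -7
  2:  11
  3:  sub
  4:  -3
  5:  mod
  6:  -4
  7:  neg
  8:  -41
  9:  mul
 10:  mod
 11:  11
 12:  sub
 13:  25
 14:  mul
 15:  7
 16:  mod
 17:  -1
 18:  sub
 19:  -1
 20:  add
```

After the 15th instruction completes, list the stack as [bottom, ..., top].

[-275, 7]

-7  : [-7]
11  : [-7, 11]
sub : [-18]
-3  : [-18, -3]
mod : [0]
-4  : [0, -4]
neg : [0, 4]
-41 : [0, 4, -41]
mul : [0, -164]
mod : [0]
11  : [0, 11]
sub : [-11]
25  : [-11, 25]
mul : [-275]
7   : [-275, 7]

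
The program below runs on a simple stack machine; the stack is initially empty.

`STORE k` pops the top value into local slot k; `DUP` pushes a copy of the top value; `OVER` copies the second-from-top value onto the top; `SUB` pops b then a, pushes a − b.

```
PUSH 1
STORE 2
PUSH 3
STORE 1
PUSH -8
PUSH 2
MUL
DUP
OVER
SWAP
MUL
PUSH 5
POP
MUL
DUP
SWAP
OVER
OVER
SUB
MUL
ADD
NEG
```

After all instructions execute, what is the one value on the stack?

PUSH 1  -> [1]
STORE 2 -> []
PUSH 3  -> [3]
STORE 1 -> []
PUSH -8 -> [-8]
PUSH 2  -> [-8, 2]
MUL     -> [-16]
DUP     -> [-16, -16]
OVER    -> [-16, -16, -16]
SWAP    -> [-16, -16, -16]
MUL     -> [-16, 256]
PUSH 5  -> [-16, 256, 5]
POP     -> [-16, 256]
MUL     -> [-4096]
DUP     -> [-4096, -4096]
SWAP    -> [-4096, -4096]
OVER    -> [-4096, -4096, -4096]
OVER    -> [-4096, -4096, -4096, -4096]
SUB     -> [-4096, -4096, 0]
MUL     -> [-4096, 0]
ADD     -> [-4096]
NEG     -> [4096]

4096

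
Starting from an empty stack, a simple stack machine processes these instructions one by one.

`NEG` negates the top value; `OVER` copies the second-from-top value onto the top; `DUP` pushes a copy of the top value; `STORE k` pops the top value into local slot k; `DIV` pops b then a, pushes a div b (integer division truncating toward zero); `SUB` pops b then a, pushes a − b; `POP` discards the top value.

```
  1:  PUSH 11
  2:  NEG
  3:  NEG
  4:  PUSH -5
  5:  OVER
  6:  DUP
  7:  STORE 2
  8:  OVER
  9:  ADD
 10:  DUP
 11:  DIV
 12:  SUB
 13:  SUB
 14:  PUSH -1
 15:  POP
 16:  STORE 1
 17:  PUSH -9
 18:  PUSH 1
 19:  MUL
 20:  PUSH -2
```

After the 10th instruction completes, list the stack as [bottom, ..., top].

[11, -5, 6, 6]

PUSH 11 : [11]
NEG     : [-11]
NEG     : [11]
PUSH -5 : [11, -5]
OVER    : [11, -5, 11]
DUP     : [11, -5, 11, 11]
STORE 2 : [11, -5, 11]
OVER    : [11, -5, 11, -5]
ADD     : [11, -5, 6]
DUP     : [11, -5, 6, 6]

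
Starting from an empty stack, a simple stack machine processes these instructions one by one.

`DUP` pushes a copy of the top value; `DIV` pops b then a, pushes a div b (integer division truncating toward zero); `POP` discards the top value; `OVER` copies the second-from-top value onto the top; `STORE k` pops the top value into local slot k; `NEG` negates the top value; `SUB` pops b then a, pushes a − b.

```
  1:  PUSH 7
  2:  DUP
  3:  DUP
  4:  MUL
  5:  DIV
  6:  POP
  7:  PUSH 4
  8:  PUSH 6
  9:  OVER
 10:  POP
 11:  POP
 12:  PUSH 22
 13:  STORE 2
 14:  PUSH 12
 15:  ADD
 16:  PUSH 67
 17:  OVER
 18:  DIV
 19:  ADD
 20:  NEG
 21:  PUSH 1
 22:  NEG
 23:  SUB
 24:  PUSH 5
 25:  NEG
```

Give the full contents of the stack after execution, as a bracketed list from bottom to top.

[-19, -5]

PUSH 7  : [7]
DUP     : [7, 7]
DUP     : [7, 7, 7]
MUL     : [7, 49]
DIV     : [0]
POP     : []
PUSH 4  : [4]
PUSH 6  : [4, 6]
OVER    : [4, 6, 4]
POP     : [4, 6]
POP     : [4]
PUSH 22 : [4, 22]
STORE 2 : [4]
PUSH 12 : [4, 12]
ADD     : [16]
PUSH 67 : [16, 67]
OVER    : [16, 67, 16]
DIV     : [16, 4]
ADD     : [20]
NEG     : [-20]
PUSH 1  : [-20, 1]
NEG     : [-20, -1]
SUB     : [-19]
PUSH 5  : [-19, 5]
NEG     : [-19, -5]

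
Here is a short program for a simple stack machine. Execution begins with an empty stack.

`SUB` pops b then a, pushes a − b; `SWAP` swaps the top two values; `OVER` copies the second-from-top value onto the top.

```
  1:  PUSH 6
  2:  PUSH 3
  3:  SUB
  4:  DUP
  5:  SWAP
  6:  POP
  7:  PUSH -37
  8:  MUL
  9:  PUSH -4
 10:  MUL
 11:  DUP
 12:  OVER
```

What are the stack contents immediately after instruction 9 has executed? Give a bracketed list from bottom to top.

PUSH 6   -> [6]
PUSH 3   -> [6, 3]
SUB      -> [3]
DUP      -> [3, 3]
SWAP     -> [3, 3]
POP      -> [3]
PUSH -37 -> [3, -37]
MUL      -> [-111]
PUSH -4  -> [-111, -4]

[-111, -4]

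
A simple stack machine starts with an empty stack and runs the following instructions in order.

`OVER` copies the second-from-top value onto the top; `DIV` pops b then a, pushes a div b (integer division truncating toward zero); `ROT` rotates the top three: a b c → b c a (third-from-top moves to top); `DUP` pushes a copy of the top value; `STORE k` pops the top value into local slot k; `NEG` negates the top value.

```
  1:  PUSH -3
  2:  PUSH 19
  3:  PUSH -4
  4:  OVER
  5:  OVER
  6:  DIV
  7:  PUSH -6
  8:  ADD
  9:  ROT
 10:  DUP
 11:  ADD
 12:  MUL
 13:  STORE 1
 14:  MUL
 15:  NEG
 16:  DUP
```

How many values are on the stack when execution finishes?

PUSH -3 -> -3
PUSH 19 -> -3 19
PUSH -4 -> -3 19 -4
OVER    -> -3 19 -4 19
OVER    -> -3 19 -4 19 -4
DIV     -> -3 19 -4 -4
PUSH -6 -> -3 19 -4 -4 -6
ADD     -> -3 19 -4 -10
ROT     -> -3 -4 -10 19
DUP     -> -3 -4 -10 19 19
ADD     -> -3 -4 -10 38
MUL     -> -3 -4 -380
STORE 1 -> -3 -4
MUL     -> 12
NEG     -> -12
DUP     -> -12 -12

2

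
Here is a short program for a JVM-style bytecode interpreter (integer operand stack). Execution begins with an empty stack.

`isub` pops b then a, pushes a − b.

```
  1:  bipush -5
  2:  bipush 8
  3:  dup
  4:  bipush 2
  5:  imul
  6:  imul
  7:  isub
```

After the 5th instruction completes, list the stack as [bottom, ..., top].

[-5, 8, 16]

bipush -5 -> [-5]
bipush 8  -> [-5, 8]
dup       -> [-5, 8, 8]
bipush 2  -> [-5, 8, 8, 2]
imul      -> [-5, 8, 16]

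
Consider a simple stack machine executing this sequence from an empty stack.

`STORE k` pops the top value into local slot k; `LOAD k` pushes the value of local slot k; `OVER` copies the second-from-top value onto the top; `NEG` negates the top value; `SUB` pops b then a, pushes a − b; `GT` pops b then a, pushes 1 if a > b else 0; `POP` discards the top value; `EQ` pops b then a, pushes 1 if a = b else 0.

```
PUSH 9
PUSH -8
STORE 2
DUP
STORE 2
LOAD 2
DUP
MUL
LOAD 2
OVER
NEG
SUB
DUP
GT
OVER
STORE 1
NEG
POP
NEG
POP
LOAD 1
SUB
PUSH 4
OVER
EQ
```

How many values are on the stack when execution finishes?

PUSH 9  -> [9]
PUSH -8 -> [9, -8]
STORE 2 -> [9]
DUP     -> [9, 9]
STORE 2 -> [9]
LOAD 2  -> [9, 9]
DUP     -> [9, 9, 9]
MUL     -> [9, 81]
LOAD 2  -> [9, 81, 9]
OVER    -> [9, 81, 9, 81]
NEG     -> [9, 81, 9, -81]
SUB     -> [9, 81, 90]
DUP     -> [9, 81, 90, 90]
GT      -> [9, 81, 0]
OVER    -> [9, 81, 0, 81]
STORE 1 -> [9, 81, 0]
NEG     -> [9, 81, 0]
POP     -> [9, 81]
NEG     -> [9, -81]
POP     -> [9]
LOAD 1  -> [9, 81]
SUB     -> [-72]
PUSH 4  -> [-72, 4]
OVER    -> [-72, 4, -72]
EQ      -> [-72, 0]

2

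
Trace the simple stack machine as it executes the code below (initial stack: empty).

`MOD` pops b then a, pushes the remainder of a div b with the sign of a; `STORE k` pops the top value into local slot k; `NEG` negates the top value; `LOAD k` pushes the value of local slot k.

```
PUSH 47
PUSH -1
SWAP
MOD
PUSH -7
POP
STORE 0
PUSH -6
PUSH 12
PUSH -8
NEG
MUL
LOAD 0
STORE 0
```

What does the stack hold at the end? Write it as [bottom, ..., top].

[-6, 96]

PUSH 47  47
PUSH -1  47 -1
SWAP     -1 47
MOD      -1
PUSH -7  -1 -7
POP      -1
STORE 0  (empty)
PUSH -6  -6
PUSH 12  -6 12
PUSH -8  -6 12 -8
NEG      -6 12 8
MUL      -6 96
LOAD 0   -6 96 -1
STORE 0  -6 96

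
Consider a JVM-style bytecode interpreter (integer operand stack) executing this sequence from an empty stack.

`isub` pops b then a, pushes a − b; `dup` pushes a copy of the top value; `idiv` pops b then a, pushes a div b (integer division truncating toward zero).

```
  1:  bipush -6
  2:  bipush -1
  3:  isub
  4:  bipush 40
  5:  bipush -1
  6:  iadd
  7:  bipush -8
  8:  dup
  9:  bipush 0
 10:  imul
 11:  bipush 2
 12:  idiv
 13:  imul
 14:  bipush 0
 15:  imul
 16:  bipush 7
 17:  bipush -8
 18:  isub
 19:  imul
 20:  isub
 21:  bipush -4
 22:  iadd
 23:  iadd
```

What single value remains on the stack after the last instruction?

30

bipush -6  -6
bipush -1  -6 -1
isub       -5
bipush 40  -5 40
bipush -1  -5 40 -1
iadd       -5 39
bipush -8  -5 39 -8
dup        -5 39 -8 -8
bipush 0   -5 39 -8 -8 0
imul       -5 39 -8 0
bipush 2   -5 39 -8 0 2
idiv       -5 39 -8 0
imul       -5 39 0
bipush 0   -5 39 0 0
imul       -5 39 0
bipush 7   -5 39 0 7
bipush -8  -5 39 0 7 -8
isub       -5 39 0 15
imul       -5 39 0
isub       -5 39
bipush -4  -5 39 -4
iadd       -5 35
iadd       30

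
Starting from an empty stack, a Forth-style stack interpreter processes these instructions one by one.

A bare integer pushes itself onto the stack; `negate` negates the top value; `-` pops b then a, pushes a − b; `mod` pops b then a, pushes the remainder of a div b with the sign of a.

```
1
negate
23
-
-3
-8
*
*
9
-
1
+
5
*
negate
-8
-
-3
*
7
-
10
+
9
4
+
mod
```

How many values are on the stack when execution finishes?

1

1       1
negate  -1
23      -1 23
-       -24
-3      -24 -3
-8      -24 -3 -8
*       -24 24
*       -576
9       -576 9
-       -585
1       -585 1
+       -584
5       -584 5
*       -2920
negate  2920
-8      2920 -8
-       2928
-3      2928 -3
*       -8784
7       -8784 7
-       -8791
10      -8791 10
+       -8781
9       -8781 9
4       -8781 9 4
+       -8781 13
mod     -6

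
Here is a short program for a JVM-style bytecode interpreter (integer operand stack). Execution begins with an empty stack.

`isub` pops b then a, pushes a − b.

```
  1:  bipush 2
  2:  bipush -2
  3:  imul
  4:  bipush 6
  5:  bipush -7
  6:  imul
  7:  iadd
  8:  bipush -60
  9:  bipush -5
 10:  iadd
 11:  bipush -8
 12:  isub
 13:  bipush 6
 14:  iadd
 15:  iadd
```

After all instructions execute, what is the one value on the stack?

-97

bipush 2   → [2]
bipush -2  → [2, -2]
imul       → [-4]
bipush 6   → [-4, 6]
bipush -7  → [-4, 6, -7]
imul       → [-4, -42]
iadd       → [-46]
bipush -60 → [-46, -60]
bipush -5  → [-46, -60, -5]
iadd       → [-46, -65]
bipush -8  → [-46, -65, -8]
isub       → [-46, -57]
bipush 6   → [-46, -57, 6]
iadd       → [-46, -51]
iadd       → [-97]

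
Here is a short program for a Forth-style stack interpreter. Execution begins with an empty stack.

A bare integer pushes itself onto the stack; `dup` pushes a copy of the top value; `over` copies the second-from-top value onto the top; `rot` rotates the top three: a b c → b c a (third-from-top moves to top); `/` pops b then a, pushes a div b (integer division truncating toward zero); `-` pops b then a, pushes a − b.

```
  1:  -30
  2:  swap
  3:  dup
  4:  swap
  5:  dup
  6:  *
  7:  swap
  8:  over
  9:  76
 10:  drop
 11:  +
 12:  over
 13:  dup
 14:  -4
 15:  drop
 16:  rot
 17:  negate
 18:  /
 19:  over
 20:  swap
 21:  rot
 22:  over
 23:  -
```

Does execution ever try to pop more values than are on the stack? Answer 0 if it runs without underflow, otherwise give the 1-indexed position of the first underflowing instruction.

-30 : -30
swap  — needs 2 operands, stack has 1 → underflow

2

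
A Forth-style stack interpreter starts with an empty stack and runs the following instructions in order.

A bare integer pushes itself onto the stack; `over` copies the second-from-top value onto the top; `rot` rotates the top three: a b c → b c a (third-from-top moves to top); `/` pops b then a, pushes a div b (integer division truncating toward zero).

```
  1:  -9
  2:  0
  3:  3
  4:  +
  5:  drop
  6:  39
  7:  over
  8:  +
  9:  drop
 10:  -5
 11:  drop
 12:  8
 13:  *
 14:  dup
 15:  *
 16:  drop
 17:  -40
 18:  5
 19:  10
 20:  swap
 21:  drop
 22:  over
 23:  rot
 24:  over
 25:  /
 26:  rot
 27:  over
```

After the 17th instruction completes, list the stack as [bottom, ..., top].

-9   → -9
0    → -9 0
3    → -9 0 3
+    → -9 3
drop → -9
39   → -9 39
over → -9 39 -9
+    → -9 30
drop → -9
-5   → -9 -5
drop → -9
8    → -9 8
*    → -72
dup  → -72 -72
*    → 5184
drop → (empty)
-40  → -40

[-40]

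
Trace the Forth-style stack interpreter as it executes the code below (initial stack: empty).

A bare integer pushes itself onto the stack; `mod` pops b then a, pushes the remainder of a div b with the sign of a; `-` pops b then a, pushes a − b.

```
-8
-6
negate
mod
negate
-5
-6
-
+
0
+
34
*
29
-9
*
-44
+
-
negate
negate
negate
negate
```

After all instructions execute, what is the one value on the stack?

407

-8     -> [-8]
-6     -> [-8, -6]
negate -> [-8, 6]
mod    -> [-2]
negate -> [2]
-5     -> [2, -5]
-6     -> [2, -5, -6]
-      -> [2, 1]
+      -> [3]
0      -> [3, 0]
+      -> [3]
34     -> [3, 34]
*      -> [102]
29     -> [102, 29]
-9     -> [102, 29, -9]
*      -> [102, -261]
-44    -> [102, -261, -44]
+      -> [102, -305]
-      -> [407]
negate -> [-407]
negate -> [407]
negate -> [-407]
negate -> [407]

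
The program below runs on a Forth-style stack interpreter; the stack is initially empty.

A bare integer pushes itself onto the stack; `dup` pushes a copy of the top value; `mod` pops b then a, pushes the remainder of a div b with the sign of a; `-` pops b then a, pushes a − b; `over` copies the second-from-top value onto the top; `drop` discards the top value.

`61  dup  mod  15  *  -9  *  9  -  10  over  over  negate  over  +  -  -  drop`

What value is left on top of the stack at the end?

61     -> [61]
dup    -> [61, 61]
mod    -> [0]
15     -> [0, 15]
*      -> [0]
-9     -> [0, -9]
*      -> [0]
9      -> [0, 9]
-      -> [-9]
10     -> [-9, 10]
over   -> [-9, 10, -9]
over   -> [-9, 10, -9, 10]
negate -> [-9, 10, -9, -10]
over   -> [-9, 10, -9, -10, -9]
+      -> [-9, 10, -9, -19]
-      -> [-9, 10, 10]
-      -> [-9, 0]
drop   -> [-9]

-9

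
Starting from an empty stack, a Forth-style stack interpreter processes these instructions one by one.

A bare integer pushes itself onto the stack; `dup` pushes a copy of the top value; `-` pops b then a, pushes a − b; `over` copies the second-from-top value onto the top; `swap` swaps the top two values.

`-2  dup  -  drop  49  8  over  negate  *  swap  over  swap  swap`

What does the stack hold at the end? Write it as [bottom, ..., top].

-2      -2
dup     -2 -2
-       0
drop    (empty)
49      49
8       49 8
over    49 8 49
negate  49 8 -49
*       49 -392
swap    -392 49
over    -392 49 -392
swap    -392 -392 49
swap    -392 49 -392

[-392, 49, -392]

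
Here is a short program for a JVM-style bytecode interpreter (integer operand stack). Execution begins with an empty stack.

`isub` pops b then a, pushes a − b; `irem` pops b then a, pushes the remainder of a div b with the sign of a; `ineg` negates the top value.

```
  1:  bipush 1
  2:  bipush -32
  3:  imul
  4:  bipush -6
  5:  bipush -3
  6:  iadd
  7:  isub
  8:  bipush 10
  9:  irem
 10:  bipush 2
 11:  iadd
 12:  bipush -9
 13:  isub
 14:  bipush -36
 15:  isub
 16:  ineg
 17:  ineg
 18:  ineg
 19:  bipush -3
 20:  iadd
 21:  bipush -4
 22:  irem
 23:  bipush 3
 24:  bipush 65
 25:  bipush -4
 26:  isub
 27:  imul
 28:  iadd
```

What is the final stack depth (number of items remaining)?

bipush 1   -> [1]
bipush -32 -> [1, -32]
imul       -> [-32]
bipush -6  -> [-32, -6]
bipush -3  -> [-32, -6, -3]
iadd       -> [-32, -9]
isub       -> [-23]
bipush 10  -> [-23, 10]
irem       -> [-3]
bipush 2   -> [-3, 2]
iadd       -> [-1]
bipush -9  -> [-1, -9]
isub       -> [8]
bipush -36 -> [8, -36]
isub       -> [44]
ineg       -> [-44]
ineg       -> [44]
ineg       -> [-44]
bipush -3  -> [-44, -3]
iadd       -> [-47]
bipush -4  -> [-47, -4]
irem       -> [-3]
bipush 3   -> [-3, 3]
bipush 65  -> [-3, 3, 65]
bipush -4  -> [-3, 3, 65, -4]
isub       -> [-3, 3, 69]
imul       -> [-3, 207]
iadd       -> [204]

1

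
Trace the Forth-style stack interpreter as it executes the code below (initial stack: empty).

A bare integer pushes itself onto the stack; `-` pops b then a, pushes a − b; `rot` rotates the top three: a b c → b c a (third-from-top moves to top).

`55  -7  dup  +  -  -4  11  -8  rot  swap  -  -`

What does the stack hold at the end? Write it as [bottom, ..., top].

[69, 7]

55   -> 55
-7   -> 55 -7
dup  -> 55 -7 -7
+    -> 55 -14
-    -> 69
-4   -> 69 -4
11   -> 69 -4 11
-8   -> 69 -4 11 -8
rot  -> 69 11 -8 -4
swap -> 69 11 -4 -8
-    -> 69 11 4
-    -> 69 7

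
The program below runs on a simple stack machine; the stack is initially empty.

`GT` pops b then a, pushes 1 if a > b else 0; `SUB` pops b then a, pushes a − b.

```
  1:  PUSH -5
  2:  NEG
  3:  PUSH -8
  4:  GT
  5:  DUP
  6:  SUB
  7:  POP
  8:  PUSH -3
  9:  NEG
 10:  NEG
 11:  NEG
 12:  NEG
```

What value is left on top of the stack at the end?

PUSH -5 : -5
NEG     : 5
PUSH -8 : 5 -8
GT      : 1
DUP     : 1 1
SUB     : 0
POP     : (empty)
PUSH -3 : -3
NEG     : 3
NEG     : -3
NEG     : 3
NEG     : -3

-3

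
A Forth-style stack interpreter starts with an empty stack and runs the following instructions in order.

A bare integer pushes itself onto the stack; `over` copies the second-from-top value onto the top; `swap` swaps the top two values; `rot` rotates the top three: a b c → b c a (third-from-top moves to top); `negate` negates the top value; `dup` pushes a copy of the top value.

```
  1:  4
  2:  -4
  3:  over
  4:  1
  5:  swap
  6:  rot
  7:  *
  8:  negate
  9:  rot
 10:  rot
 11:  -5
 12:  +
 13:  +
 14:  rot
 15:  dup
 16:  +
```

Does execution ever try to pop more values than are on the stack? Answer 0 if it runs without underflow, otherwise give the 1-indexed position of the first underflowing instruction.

14

4       4
-4      4 -4
over    4 -4 4
1       4 -4 4 1
swap    4 -4 1 4
rot     4 1 4 -4
*       4 1 -16
negate  4 1 16
rot     1 16 4
rot     16 4 1
-5      16 4 1 -5
+       16 4 -4
+       16 0
rot  — needs 3 operands, stack has 2 → underflow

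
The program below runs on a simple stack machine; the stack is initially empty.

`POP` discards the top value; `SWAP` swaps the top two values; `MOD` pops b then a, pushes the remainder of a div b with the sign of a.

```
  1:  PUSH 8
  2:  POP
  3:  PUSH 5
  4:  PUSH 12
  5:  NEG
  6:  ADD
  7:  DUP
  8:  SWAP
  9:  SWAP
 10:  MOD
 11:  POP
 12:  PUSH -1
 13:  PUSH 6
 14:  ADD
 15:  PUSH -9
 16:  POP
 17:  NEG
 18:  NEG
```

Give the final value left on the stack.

5

PUSH 8  -> 8
POP     -> (empty)
PUSH 5  -> 5
PUSH 12 -> 5 12
NEG     -> 5 -12
ADD     -> -7
DUP     -> -7 -7
SWAP    -> -7 -7
SWAP    -> -7 -7
MOD     -> 0
POP     -> (empty)
PUSH -1 -> -1
PUSH 6  -> -1 6
ADD     -> 5
PUSH -9 -> 5 -9
POP     -> 5
NEG     -> -5
NEG     -> 5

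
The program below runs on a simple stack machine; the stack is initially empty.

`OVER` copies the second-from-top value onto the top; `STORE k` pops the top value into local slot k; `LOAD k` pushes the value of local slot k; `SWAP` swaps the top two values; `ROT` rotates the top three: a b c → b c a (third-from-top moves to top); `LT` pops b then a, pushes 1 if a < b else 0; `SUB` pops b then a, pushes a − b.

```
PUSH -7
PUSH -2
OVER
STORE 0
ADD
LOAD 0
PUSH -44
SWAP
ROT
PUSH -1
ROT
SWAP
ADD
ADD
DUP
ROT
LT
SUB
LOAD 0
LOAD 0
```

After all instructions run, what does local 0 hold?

PUSH -7  → -7
PUSH -2  → -7 -2
OVER     → -7 -2 -7
STORE 0  → -7 -2
ADD      → -9
LOAD 0   → -9 -7
PUSH -44 → -9 -7 -44
SWAP     → -9 -44 -7
ROT      → -44 -7 -9
PUSH -1  → -44 -7 -9 -1
ROT      → -44 -9 -1 -7
SWAP     → -44 -9 -7 -1
ADD      → -44 -9 -8
ADD      → -44 -17
DUP      → -44 -17 -17
ROT      → -17 -17 -44
LT       → -17 0
SUB      → -17
LOAD 0   → -17 -7
LOAD 0   → -17 -7 -7

-7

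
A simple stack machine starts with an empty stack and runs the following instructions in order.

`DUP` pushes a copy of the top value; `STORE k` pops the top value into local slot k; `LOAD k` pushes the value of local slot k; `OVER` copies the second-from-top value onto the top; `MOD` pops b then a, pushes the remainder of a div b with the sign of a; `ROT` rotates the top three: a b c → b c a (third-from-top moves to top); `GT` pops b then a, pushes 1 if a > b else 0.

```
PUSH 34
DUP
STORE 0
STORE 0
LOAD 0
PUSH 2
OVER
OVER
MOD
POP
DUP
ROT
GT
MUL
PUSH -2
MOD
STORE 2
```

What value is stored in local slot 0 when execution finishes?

PUSH 34 : 34
DUP     : 34 34
STORE 0 : 34
STORE 0 : (empty)
LOAD 0  : 34
PUSH 2  : 34 2
OVER    : 34 2 34
OVER    : 34 2 34 2
MOD     : 34 2 0
POP     : 34 2
DUP     : 34 2 2
ROT     : 2 2 34
GT      : 2 0
MUL     : 0
PUSH -2 : 0 -2
MOD     : 0
STORE 2 : (empty)

34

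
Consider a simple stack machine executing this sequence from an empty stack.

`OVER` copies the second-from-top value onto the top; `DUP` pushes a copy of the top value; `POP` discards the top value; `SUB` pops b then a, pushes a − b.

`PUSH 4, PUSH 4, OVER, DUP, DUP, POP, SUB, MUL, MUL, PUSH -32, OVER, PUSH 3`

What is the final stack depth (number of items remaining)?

4

PUSH 4   → 4
PUSH 4   → 4 4
OVER     → 4 4 4
DUP      → 4 4 4 4
DUP      → 4 4 4 4 4
POP      → 4 4 4 4
SUB      → 4 4 0
MUL      → 4 0
MUL      → 0
PUSH -32 → 0 -32
OVER     → 0 -32 0
PUSH 3   → 0 -32 0 3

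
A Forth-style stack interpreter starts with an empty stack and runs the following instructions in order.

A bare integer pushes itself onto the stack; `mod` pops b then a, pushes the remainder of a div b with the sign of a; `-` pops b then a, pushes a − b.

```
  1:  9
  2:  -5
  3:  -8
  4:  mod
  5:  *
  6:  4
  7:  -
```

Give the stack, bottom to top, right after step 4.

9   → [9]
-5  → [9, -5]
-8  → [9, -5, -8]
mod → [9, -5]

[9, -5]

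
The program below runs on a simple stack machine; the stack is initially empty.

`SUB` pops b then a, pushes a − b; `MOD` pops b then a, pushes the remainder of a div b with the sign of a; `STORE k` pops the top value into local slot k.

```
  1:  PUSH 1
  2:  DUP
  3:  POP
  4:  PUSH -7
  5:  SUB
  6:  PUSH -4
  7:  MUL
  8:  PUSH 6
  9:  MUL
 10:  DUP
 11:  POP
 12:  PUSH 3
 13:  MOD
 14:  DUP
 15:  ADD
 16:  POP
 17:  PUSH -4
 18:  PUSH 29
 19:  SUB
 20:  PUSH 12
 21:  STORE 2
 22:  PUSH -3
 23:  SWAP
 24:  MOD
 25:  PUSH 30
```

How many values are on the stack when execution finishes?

2

PUSH 1  → 1
DUP     → 1 1
POP     → 1
PUSH -7 → 1 -7
SUB     → 8
PUSH -4 → 8 -4
MUL     → -32
PUSH 6  → -32 6
MUL     → -192
DUP     → -192 -192
POP     → -192
PUSH 3  → -192 3
MOD     → 0
DUP     → 0 0
ADD     → 0
POP     → (empty)
PUSH -4 → -4
PUSH 29 → -4 29
SUB     → -33
PUSH 12 → -33 12
STORE 2 → -33
PUSH -3 → -33 -3
SWAP    → -3 -33
MOD     → -3
PUSH 30 → -3 30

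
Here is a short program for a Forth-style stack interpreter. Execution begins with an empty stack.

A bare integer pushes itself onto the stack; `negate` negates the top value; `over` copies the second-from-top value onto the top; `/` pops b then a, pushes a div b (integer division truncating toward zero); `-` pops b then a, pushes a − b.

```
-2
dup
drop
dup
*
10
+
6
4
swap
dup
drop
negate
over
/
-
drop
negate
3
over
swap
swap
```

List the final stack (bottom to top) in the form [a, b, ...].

[-14, 3, -14]

-2     → -2
dup    → -2 -2
drop   → -2
dup    → -2 -2
*      → 4
10     → 4 10
+      → 14
6      → 14 6
4      → 14 6 4
swap   → 14 4 6
dup    → 14 4 6 6
drop   → 14 4 6
negate → 14 4 -6
over   → 14 4 -6 4
/      → 14 4 -1
-      → 14 5
drop   → 14
negate → -14
3      → -14 3
over   → -14 3 -14
swap   → -14 -14 3
swap   → -14 3 -14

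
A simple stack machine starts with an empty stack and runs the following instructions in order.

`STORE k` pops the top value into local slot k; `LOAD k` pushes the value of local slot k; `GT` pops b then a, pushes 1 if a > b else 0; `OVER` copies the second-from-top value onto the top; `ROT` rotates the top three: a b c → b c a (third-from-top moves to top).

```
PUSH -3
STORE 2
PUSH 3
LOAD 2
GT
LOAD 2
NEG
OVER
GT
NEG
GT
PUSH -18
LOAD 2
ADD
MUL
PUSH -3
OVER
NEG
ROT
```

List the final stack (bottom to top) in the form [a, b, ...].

PUSH -3  : [-3]
STORE 2  : []
PUSH 3   : [3]
LOAD 2   : [3, -3]
GT       : [1]
LOAD 2   : [1, -3]
NEG      : [1, 3]
OVER     : [1, 3, 1]
GT       : [1, 1]
NEG      : [1, -1]
GT       : [1]
PUSH -18 : [1, -18]
LOAD 2   : [1, -18, -3]
ADD      : [1, -21]
MUL      : [-21]
PUSH -3  : [-21, -3]
OVER     : [-21, -3, -21]
NEG      : [-21, -3, 21]
ROT      : [-3, 21, -21]

[-3, 21, -21]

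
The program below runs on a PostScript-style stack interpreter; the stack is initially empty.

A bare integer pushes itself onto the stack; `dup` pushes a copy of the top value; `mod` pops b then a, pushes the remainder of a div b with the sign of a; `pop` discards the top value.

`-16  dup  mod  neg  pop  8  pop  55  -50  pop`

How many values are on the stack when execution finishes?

1

-16 -> [-16]
dup -> [-16, -16]
mod -> [0]
neg -> [0]
pop -> []
8   -> [8]
pop -> []
55  -> [55]
-50 -> [55, -50]
pop -> [55]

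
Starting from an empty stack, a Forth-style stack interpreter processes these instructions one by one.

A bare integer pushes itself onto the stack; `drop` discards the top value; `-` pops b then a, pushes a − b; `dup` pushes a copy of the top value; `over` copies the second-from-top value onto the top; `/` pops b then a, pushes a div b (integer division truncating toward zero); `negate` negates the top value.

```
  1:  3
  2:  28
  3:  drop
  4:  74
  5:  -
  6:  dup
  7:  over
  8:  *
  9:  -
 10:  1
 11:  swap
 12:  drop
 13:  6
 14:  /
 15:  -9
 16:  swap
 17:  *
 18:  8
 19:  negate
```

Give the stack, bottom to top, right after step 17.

3    : 3
28   : 3 28
drop : 3
74   : 3 74
-    : -71
dup  : -71 -71
over : -71 -71 -71
*    : -71 5041
-    : -5112
1    : -5112 1
swap : 1 -5112
drop : 1
6    : 1 6
/    : 0
-9   : 0 -9
swap : -9 0
*    : 0

[0]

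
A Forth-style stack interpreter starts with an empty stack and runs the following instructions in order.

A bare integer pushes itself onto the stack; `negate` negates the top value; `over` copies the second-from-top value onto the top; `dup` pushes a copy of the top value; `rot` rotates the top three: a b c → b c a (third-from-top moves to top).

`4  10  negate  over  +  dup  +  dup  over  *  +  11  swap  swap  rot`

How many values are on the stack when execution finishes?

4       4
10      4 10
negate  4 -10
over    4 -10 4
+       4 -6
dup     4 -6 -6
+       4 -12
dup     4 -12 -12
over    4 -12 -12 -12
*       4 -12 144
+       4 132
11      4 132 11
swap    4 11 132
swap    4 132 11
rot     132 11 4

3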